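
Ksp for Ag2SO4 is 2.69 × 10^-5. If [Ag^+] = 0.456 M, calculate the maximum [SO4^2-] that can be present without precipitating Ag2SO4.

[SO4^2-] ≈ 1.29 x 10^-4 M

Ag2SO4(s) <=> 2 Ag^+(aq) + SO4^2-(aq)
Ksp = [Ag^+]^2[SO4^2-]
Precipitation begins when Q = Ksp. With [Ag^+] = 0.456 M:
2.69 × 10^-5 = (0.456)^2 × [SO4^2-]
[SO4^2-] = (2.69 × 10^-5 / 2.079 × 10^-1) = 1.29 x 10^-4 M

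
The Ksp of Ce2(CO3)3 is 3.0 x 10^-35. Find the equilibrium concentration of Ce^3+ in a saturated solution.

Ce2(CO3)3(s) <=> 2 Ce^3+ + 3 CO3^2-
Ksp = [Ce^3+]^2[CO3^2-]^3
With molar solubility s: [Ce^3+] = 2s, [CO3^2-] = 3s.
Substituting: Ksp = (2s)^2(3s)^3 = 108s^5
s^5 = 3.0 x 10^-35 / 108, so s = 4.88 × 10^-8 M
[Ce^3+] = 2s = 9.8 x 10^-8 M

[Ce^3+] = 9.8e-8 M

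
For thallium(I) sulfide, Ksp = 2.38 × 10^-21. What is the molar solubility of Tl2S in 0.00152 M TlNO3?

1.03 × 10^-15 M

Tl2S(s) ⇌ 2 Tl^+(aq) + S^2-(aq)
Ksp = [Tl^+]^2[S^2-]
Let s be the molar solubility in this solution. [Tl^+] = 0.00152 + 2s ≈ 0.00152, [S^2-] = s (common-ion effect: Tl^+ is already 0.00152 M).
Ksp ≈ (0.00152)^2 × s
s = 1.03 × 10^-15 M
Check: 2s = 2.1 × 10^-15 ≪ 0.00152, so the approximation is valid.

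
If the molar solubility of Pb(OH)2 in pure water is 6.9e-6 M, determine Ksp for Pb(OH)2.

1.3e-15

Pb(OH)2(s) ⇌ Pb^2+(aq) + 2 OH^-(aq)
If s mol/L of Pb(OH)2 dissolves, [Pb^2+] = s and [OH^-] = 2s.
Ksp = [Pb^2+][OH^-]^2
Ksp = s(2s)^2 = 4s^3
Ksp = 4 × (6.9 x 10^-6)^3 = 1.3 x 10^-15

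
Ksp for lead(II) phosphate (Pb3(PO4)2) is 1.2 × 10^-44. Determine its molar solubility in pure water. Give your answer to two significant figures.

6.4 × 10^-10 M

Pb3(PO4)2(s) <=> 3 Pb^2+ + 2 PO4^3-
Ksp = [Pb^2+]^3[PO4^3-]^2
With molar solubility s: [Pb^2+] = 3s, [PO4^3-] = 2s.
Ksp = (3s)^3(2s)^2 = 108s^5
s = (1.2 × 10^-44 / 108)^(1/5) = 6.4 × 10^-10 M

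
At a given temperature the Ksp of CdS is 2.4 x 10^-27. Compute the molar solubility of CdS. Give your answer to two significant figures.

CdS(s) <=> Cd^2+(aq) + S^2-(aq)
Ksp = [Cd^2+][S^2-]
Let s = molar solubility. Then [Cd^2+] = s and [S^2-] = s.
Ksp = s^2
s = √(2.4 x 10^-27) = 4.9 × 10^-14 M

s ≈ 4.9e-14 M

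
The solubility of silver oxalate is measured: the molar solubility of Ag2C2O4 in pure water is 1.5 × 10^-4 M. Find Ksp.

Ag2C2O4(s) ⇌ 2 Ag^+(aq) + C2O4^2-(aq)
With molar solubility s: [Ag^+] = 2s, [C2O4^2-] = s.
Ksp = [Ag^+]^2[C2O4^2-]
Substituting: Ksp = (2s)^2s = 4s^3
With s = 1.5 × 10^-4: Ksp = 1.4 x 10^-11

1.4 × 10^-11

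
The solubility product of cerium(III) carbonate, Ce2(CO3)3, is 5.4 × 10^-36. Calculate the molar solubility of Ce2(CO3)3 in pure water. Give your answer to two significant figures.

s ≈ 3.5 × 10^-8 M

Ce2(CO3)3(s) ⇌ 2 Ce^3+ + 3 CO3^2-
Ksp = [Ce^3+]^2[CO3^2-]^3
If s mol/L of Ce2(CO3)3 dissolves, [Ce^3+] = 2s and [CO3^2-] = 3s.
Substituting: Ksp = (2s)^2(3s)^3 = 108s^5
s^5 = 5.4 × 10^-36 / 108, so s = 3.5 × 10^-8 M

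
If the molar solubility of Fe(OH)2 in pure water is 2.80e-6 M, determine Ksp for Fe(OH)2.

Fe(OH)2(s) ⇌ Fe^2+ + 2 OH^-
If s mol/L of Fe(OH)2 dissolves, [Fe^2+] = s and [OH^-] = 2s.
Ksp = [Fe^2+][OH^-]^2
Substituting: Ksp = s(2s)^2 = 4s^3
Ksp = 4 × (2.80 x 10^-6)^3 = 8.78 × 10^-17

8.78e-17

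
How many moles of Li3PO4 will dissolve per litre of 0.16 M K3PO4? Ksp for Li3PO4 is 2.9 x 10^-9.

Li3PO4(s) <=> 3 Li^+ + PO4^3-
Ksp = [Li^+]^3[PO4^3-]
If s mol/L dissolves here, [Li^+] = 3s, [PO4^3-] = 0.16 + s ≈ 0.16 (Ksp is small, so little additional dissolves).
Ksp ≈ (3s)^3 × 0.16
s = 8.8 × 10^-4 M
Check: s = 8.8 × 10^-4 ≪ 0.16, so the approximation is valid.

s ≈ 8.8 × 10^-4 M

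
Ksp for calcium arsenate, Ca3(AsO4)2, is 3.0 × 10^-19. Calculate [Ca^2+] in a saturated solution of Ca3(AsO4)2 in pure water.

2.3 x 10^-4 M

Ca3(AsO4)2(s) ⇌ 3 Ca^2+ + 2 AsO4^3-
Ksp = [Ca^2+]^3[AsO4^3-]^2
Let s = molar solubility. Then [Ca^2+] = 3s and [AsO4^3-] = 2s.
So Ksp = (3s)^3 × (2s)^2 = 108s^5
s = (3.0 × 10^-19 / 108)^(1/5) = 7.74 x 10^-5 M
[Ca^2+] = 3s = 2.3 × 10^-4 M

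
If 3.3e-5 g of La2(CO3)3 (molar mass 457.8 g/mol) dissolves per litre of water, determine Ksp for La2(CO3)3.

Molar solubility s = (3.3 × 10^-5 g/L) / (457.8 g/mol) = 7.21 x 10^-8 M.
La2(CO3)3(s) ⇌ 2 La^3+(aq) + 3 CO3^2-(aq)
Let s = molar solubility. Then [La^3+] = 2s and [CO3^2-] = 3s.
Ksp = [La^3+]^2[CO3^2-]^3
Ksp = (2s)^2(3s)^3 = 108s^5
Ksp = 108 × (7.21 x 10^-8)^5 = 2.1 x 10^-34

Ksp ≈ 2.1 × 10^-34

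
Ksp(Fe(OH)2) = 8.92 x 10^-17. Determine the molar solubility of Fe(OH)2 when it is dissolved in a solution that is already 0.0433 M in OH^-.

s = 4.76e-14 M

Fe(OH)2(s) ⇌ Fe^2+ + 2 OH^-
Ksp = [Fe^2+][OH^-]^2
Let s be the molar solubility in this solution. [Fe^2+] = s, [OH^-] = 0.0433 + 2s ≈ 0.0433 (Ksp is small, so little additional dissolves).
Ksp ≈ s × (0.0433)^2
s = 4.76 × 10^-14 M
Check: 2s = 9.5 × 10^-14 ≪ 0.0433, so the approximation is valid.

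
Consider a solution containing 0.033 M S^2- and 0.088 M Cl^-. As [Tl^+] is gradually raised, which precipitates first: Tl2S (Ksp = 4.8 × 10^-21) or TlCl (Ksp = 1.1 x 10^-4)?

Each salt begins to precipitate when Q = Ksp, i.e. when [Tl^+] reaches its threshold.
For Tl2S: 4.8 × 10^-21 = 0.033 × [Tl^+]^2  ⇒  [Tl^+] = 3.8 x 10^-10 M.
For TlCl: 1.1 x 10^-4 = 0.088 × [Tl^+]  ⇒  [Tl^+] = 1.3 × 10^-3 M.
The salt with the lower threshold [Tl^+] precipitates first: Tl2S.

Tl2S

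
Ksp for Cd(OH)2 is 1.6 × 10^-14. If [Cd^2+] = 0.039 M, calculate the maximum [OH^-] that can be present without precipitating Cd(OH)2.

Cd(OH)2(s) ⇌ Cd^2+ + 2 OH^-
Ksp = [Cd^2+][OH^-]^2
Precipitation begins when Q = Ksp. With [Cd^2+] = 0.039 M:
1.6 × 10^-14 = (0.039) × [OH^-]^2
[OH^-] = (1.6 × 10^-14 / 3.9 x 10^-2)^(1/2) = 6.4 × 10^-7 M

[OH^-] ≈ 6.4 x 10^-7 M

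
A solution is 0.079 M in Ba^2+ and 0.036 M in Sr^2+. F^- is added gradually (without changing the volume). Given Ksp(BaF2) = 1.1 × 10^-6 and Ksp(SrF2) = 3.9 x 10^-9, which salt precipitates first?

SrF2

Each salt begins to precipitate when Q = Ksp, i.e. when [F^-] reaches its threshold.
For BaF2: 1.1 × 10^-6 = 0.079 × [F^-]^2  ⇒  [F^-] = 3.7 × 10^-3 M.
For SrF2: 3.9 x 10^-9 = 0.036 × [F^-]^2  ⇒  [F^-] = 3.3 x 10^-4 M.
The salt with the lower threshold [F^-] precipitates first: SrF2.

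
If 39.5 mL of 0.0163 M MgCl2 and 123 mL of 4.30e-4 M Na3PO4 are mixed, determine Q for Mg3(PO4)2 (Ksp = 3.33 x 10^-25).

Total volume = 39.5 + 123 = 162.5 mL.
[Mg^2+] = 1.63 x 10^-2 × (39.5/162.5) = 3.962 × 10^-3 M
[PO4^3-] = 4.30 x 10^-4 × (123/162.5) = 3.255 x 10^-4 M
Mg3(PO4)2(s) <=> 3 Mg^2+(aq) + 2 PO4^3-(aq), so Q = [Mg^2+]^3[PO4^3-]^2
Q = (3.962 x 10^-3)^3(3.255 × 10^-4)^2 = 6.59 x 10^-15
Q > Ksp, so Mg3(PO4)2 will precipitate.

Q = 6.59 × 10^-15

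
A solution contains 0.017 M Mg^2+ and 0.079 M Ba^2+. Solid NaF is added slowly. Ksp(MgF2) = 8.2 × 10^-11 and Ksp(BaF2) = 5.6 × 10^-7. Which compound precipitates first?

Precipitation of each salt starts when its ion product equals its Ksp.
For MgF2: 8.2 × 10^-11 = 0.017 × [F^-]^2  ⇒  [F^-] = 6.9 × 10^-5 M.
For BaF2: 5.6 × 10^-7 = 0.079 × [F^-]^2  ⇒  [F^-] = 2.7 x 10^-3 M.
The salt with the lower threshold [F^-] precipitates first: MgF2.

MgF2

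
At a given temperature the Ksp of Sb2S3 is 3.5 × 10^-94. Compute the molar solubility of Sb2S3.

s ≈ 8.0 × 10^-20 M

Sb2S3(s) ⇌ 2 Sb^3+(aq) + 3 S^2-(aq)
Ksp = [Sb^3+]^2[S^2-]^3
Let s = molar solubility. Then [Sb^3+] = 2s and [S^2-] = 3s.
Substituting: Ksp = (2s)^2(3s)^3 = 108s^5
Solving, s = (3.5 × 10^-94/108)^(1/5) = 8.0 × 10^-20 M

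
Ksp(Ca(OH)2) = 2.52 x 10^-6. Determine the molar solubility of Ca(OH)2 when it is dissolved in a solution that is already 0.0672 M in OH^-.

Ca(OH)2(s) ⇌ Ca^2+ + 2 OH^-
Ksp = [Ca^2+][OH^-]^2
If s mol/L dissolves here, [Ca^2+] = s, [OH^-] = 0.0672 + 2s ≈ 0.0672 (common-ion effect: OH^- is already 0.0672 M).
Ksp ≈ s × (0.0672)^2
s = 5.58 × 10^-4 M
Check: 2s = 1.1 × 10^-3 ≪ 0.0672, so the approximation is valid.

s ≈ 5.58 × 10^-4 M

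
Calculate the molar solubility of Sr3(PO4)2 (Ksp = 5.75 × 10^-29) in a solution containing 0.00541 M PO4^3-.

s = 4.17e-9 M

Sr3(PO4)2(s) ⇌ 3 Sr^2+ + 2 PO4^3-
Ksp = [Sr^2+]^3[PO4^3-]^2
Let s = moles of Sr3(PO4)2 that dissolve per litre. [Sr^2+] = 3s, [PO4^3-] = 0.00541 + 2s ≈ 0.00541 (common-ion effect: PO4^3- is already 0.00541 M).
Ksp ≈ (3s)^3 × (0.00541)^2
s = 4.17 × 10^-9 M
Check: 2s = 8.3 × 10^-9 ≪ 0.00541, so the approximation is valid.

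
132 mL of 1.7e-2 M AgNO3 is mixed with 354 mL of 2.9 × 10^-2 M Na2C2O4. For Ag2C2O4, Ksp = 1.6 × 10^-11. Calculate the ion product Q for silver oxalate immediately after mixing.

Q ≈ 4.5e-7

Total volume = 132 + 354 = 486 mL.
[Ag^+] = 1.7 × 10^-2 × (132/486) = 4.62 × 10^-3 M
[C2O4^2-] = 2.9 x 10^-2 × (354/486) = 2.11 × 10^-2 M
Ag2C2O4(s) ⇌ 2 Ag^+(aq) + C2O4^2-(aq), so Q = [Ag^+]^2[C2O4^2-]
Q = (4.62 × 10^-3)^2(2.11 x 10^-2) = 4.5 x 10^-7
Q > Ksp, so Ag2C2O4 will precipitate.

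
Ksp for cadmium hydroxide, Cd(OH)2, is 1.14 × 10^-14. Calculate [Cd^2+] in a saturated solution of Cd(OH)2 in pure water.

[Cd^2+] = 1.42 × 10^-5 M

Cd(OH)2(s) ⇌ Cd^2+ + 2 OH^-
Ksp = [Cd^2+][OH^-]^2
If s mol/L of Cd(OH)2 dissolves, [Cd^2+] = s and [OH^-] = 2s.
Substituting: Ksp = s(2s)^2 = 4s^3
s = (1.14 × 10^-14 / 4)^(1/3) = 1.418 × 10^-5 M
[Cd^2+] = s = 1.42 × 10^-5 M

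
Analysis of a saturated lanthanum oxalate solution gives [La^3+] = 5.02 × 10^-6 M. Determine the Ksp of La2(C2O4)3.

1.08e-26

La2(C2O4)3(s) ⇌ 2 La^3+ + 3 C2O4^2-
Stoichiometry gives [C2O4^2-] = (3/2)[La^3+] = 7.530 x 10^-6 M.
Ksp = [La^3+]^2[C2O4^2-]^3
Ksp = (5.02 x 10^-6)^2 × (7.530 × 10^-6)^3 = 1.08 x 10^-26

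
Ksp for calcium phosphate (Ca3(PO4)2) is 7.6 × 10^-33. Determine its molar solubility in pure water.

1.5 x 10^-7 M

Ca3(PO4)2(s) ⇌ 3 Ca^2+(aq) + 2 PO4^3-(aq)
Ksp = [Ca^2+]^3[PO4^3-]^2
If s mol/L of Ca3(PO4)2 dissolves, [Ca^2+] = 3s and [PO4^3-] = 2s.
Substituting: Ksp = (3s)^3(2s)^2 = 108s^5
Solving, s = (7.6 × 10^-33/108)^(1/5) = 1.5 x 10^-7 M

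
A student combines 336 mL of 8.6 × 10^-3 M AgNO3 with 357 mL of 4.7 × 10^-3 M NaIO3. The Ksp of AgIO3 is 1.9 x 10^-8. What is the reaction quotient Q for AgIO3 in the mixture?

Total volume = 336 + 357 = 693 mL.
[Ag^+] = 8.6 x 10^-3 × (336/693) = 4.17 × 10^-3 M
[IO3^-] = 4.7 × 10^-3 × (357/693) = 2.42 × 10^-3 M
AgIO3(s) <=> Ag^+(aq) + IO3^-(aq), so Q = [Ag^+][IO3^-]
Q = (4.17 × 10^-3)(2.42 × 10^-3) = 1.0 × 10^-5
Q > Ksp, so AgIO3 will precipitate.

Q ≈ 1.0 × 10^-5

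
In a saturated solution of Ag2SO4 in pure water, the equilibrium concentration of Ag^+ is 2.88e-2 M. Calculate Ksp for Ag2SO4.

Ag2SO4(s) <=> 2 Ag^+ + SO4^2-
Stoichiometry gives [SO4^2-] = (1/2)[Ag^+] = 1.440 × 10^-2 M.
Ksp = [Ag^+]^2[SO4^2-]
Ksp = (2.88 × 10^-2)^2 × 1.440 x 10^-2 = 1.19 × 10^-5

1.19 x 10^-5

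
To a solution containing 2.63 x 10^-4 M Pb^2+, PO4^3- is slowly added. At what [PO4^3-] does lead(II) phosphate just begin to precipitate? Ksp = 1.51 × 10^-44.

Pb3(PO4)2(s) ⇌ 3 Pb^2+(aq) + 2 PO4^3-(aq)
Ksp = [Pb^2+]^3[PO4^3-]^2
Precipitation begins when Q = Ksp. With [Pb^2+] = 2.63 x 10^-4 M:
1.51 × 10^-44 = (2.63 x 10^-4)^3 × [PO4^3-]^2
[PO4^3-] = (1.51 × 10^-44 / 1.819 x 10^-11)^(1/2) = 2.88 x 10^-17 M

[PO4^3-] ≈ 2.88 × 10^-17 M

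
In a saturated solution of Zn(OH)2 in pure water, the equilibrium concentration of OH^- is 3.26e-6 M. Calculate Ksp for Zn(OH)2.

1.73 x 10^-17

Zn(OH)2(s) ⇌ Zn^2+(aq) + 2 OH^-(aq)
Stoichiometry gives [Zn^2+] = (1/2)[OH^-] = 1.630 x 10^-6 M.
Ksp = [Zn^2+][OH^-]^2
Ksp = 1.630 x 10^-6 × (3.26 × 10^-6)^2 = 1.73 x 10^-17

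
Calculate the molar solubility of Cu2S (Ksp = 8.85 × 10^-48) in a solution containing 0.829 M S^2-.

Cu2S(s) <=> 2 Cu^+(aq) + S^2-(aq)
Ksp = [Cu^+]^2[S^2-]
If s mol/L dissolves here, [Cu^+] = 2s, [S^2-] = 0.829 + s ≈ 0.829 (Ksp is small, so little additional dissolves).
Ksp ≈ (2s)^2 × 0.829
s = 1.63 × 10^-24 M
Check: s = 1.6 × 10^-24 ≪ 0.829, so the approximation is valid.

s = 1.63 x 10^-24 M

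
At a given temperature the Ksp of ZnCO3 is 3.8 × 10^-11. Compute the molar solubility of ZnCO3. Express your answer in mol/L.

ZnCO3(s) ⇌ Zn^2+(aq) + CO3^2-(aq)
Ksp = [Zn^2+][CO3^2-]
Let s = molar solubility. Then [Zn^2+] = s and [CO3^2-] = s.
Ksp = (s)(s) = s^2
s = √(3.8 × 10^-11) = 6.2 × 10^-6 M

s = 6.2 x 10^-6 M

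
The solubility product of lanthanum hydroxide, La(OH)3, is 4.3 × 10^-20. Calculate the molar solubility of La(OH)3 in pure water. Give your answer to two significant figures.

s = 6.3 × 10^-6 M

La(OH)3(s) ⇌ La^3+ + 3 OH^-
Ksp = [La^3+][OH^-]^3
With molar solubility s: [La^3+] = s, [OH^-] = 3s.
Ksp = s(3s)^3 = 27s^4
s^4 = 4.3 × 10^-20 / 27, so s = 6.3 x 10^-6 M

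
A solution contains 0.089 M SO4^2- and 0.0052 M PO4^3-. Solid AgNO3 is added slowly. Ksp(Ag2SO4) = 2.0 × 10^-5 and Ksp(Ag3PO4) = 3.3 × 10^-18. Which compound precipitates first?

Each salt begins to precipitate when Q = Ksp, i.e. when [Ag^+] reaches its threshold.
For Ag2SO4: 2.0 × 10^-5 = 0.089 × [Ag^+]^2  ⇒  [Ag^+] = 1.5 x 10^-2 M.
For Ag3PO4: 3.3 × 10^-18 = 0.0052 × [Ag^+]^3  ⇒  [Ag^+] = 8.6 x 10^-6 M.
The salt with the lower threshold [Ag^+] precipitates first: Ag3PO4.

Ag3PO4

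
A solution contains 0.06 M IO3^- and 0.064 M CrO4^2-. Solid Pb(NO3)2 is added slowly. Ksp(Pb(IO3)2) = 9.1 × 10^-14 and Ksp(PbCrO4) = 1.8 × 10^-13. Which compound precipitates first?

Precipitation of each salt starts when its ion product equals its Ksp.
For Pb(IO3)2: 9.1 × 10^-14 = (0.06)^2 × [Pb^2+]  ⇒  [Pb^2+] = 2.5 x 10^-11 M.
For PbCrO4: 1.8 × 10^-13 = 0.064 × [Pb^2+]  ⇒  [Pb^2+] = 2.8 × 10^-12 M.
The salt with the lower threshold [Pb^2+] precipitates first: PbCrO4.

PbCrO4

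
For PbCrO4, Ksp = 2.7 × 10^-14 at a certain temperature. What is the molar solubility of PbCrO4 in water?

1.6 x 10^-7 M

PbCrO4(s) ⇌ Pb^2+(aq) + CrO4^2-(aq)
Ksp = [Pb^2+][CrO4^2-]
If s mol/L of PbCrO4 dissolves, [Pb^2+] = s and [CrO4^2-] = s.
Ksp = (s)(s) = s^2
s = √(2.7 × 10^-14) = 1.6 x 10^-7 M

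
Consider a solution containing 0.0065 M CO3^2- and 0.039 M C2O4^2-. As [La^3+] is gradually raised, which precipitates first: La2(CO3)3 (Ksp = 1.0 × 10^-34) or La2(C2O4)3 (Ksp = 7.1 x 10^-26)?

Precipitation of each salt starts when its ion product equals its Ksp.
For La2(CO3)3: 1.0 × 10^-34 = (0.0065)^3 × [La^3+]^2  ⇒  [La^3+] = 1.9 × 10^-14 M.
For La2(C2O4)3: 7.1 x 10^-26 = (0.039)^3 × [La^3+]^2  ⇒  [La^3+] = 3.5 × 10^-11 M.
The salt with the lower threshold [La^3+] precipitates first: La2(CO3)3.

La2(CO3)3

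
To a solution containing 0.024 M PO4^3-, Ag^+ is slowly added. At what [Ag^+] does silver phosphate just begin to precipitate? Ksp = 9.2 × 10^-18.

[Ag^+] = 7.3 x 10^-6 M

Ag3PO4(s) ⇌ 3 Ag^+ + PO4^3-
Ksp = [Ag^+]^3[PO4^3-]
Precipitation begins when Q = Ksp. With [PO4^3-] = 0.024 M:
9.2 × 10^-18 = (0.024) × [Ag^+]^3
[Ag^+] = (9.2 × 10^-18 / 2.4 × 10^-2)^(1/3) = 7.3 × 10^-6 M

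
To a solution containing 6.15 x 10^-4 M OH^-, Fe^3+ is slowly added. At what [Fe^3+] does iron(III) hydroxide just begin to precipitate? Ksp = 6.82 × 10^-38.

[Fe^3+] ≈ 2.93e-28 M

Fe(OH)3(s) ⇌ Fe^3+ + 3 OH^-
Ksp = [Fe^3+][OH^-]^3
Precipitation begins when Q = Ksp. With [OH^-] = 6.15 x 10^-4 M:
6.82 × 10^-38 = (6.15 x 10^-4)^3 × [Fe^3+]
[Fe^3+] = (6.82 × 10^-38 / 2.326 × 10^-10) = 2.93 x 10^-28 M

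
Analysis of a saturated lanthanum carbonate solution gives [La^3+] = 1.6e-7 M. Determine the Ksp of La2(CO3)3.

Ksp ≈ 3.5 × 10^-34

La2(CO3)3(s) ⇌ 2 La^3+(aq) + 3 CO3^2-(aq)
Stoichiometry gives [CO3^2-] = (3/2)[La^3+] = 2.40 × 10^-7 M.
Ksp = [La^3+]^2[CO3^2-]^3
Ksp = (1.6 x 10^-7)^2 × (2.40 × 10^-7)^3 = 3.5 × 10^-34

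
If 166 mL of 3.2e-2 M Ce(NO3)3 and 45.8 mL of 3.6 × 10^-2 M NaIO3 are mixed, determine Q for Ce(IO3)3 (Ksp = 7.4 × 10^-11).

Q ≈ 1.2 × 10^-8

Total volume = 166 + 45.8 = 211.8 mL.
[Ce^3+] = 3.2 × 10^-2 × (166/211.8) = 2.51 x 10^-2 M
[IO3^-] = 3.6 x 10^-2 × (45.8/211.8) = 7.78 × 10^-3 M
Ce(IO3)3(s) <=> Ce^3+(aq) + 3 IO3^-(aq), so Q = [Ce^3+][IO3^-]^3
Q = (2.51 x 10^-2)(7.78 × 10^-3)^3 = 1.2 × 10^-8
Q > Ksp, so Ce(IO3)3 will precipitate.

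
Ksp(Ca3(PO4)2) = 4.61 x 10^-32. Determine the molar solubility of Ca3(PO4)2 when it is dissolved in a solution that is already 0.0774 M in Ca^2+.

Ca3(PO4)2(s) <=> 3 Ca^2+ + 2 PO4^3-
Ksp = [Ca^2+]^3[PO4^3-]^2
Let s = moles of Ca3(PO4)2 that dissolve per litre. [Ca^2+] = 0.0774 + 3s ≈ 0.0774, [PO4^3-] = 2s (Ksp is small, so little additional dissolves).
Ksp ≈ (0.0774)^3 × (2s)^2
s = 4.99 x 10^-15 M
Check: 3s = 1.5 × 10^-14 ≪ 0.0774, so the approximation is valid.

s ≈ 4.99 x 10^-15 M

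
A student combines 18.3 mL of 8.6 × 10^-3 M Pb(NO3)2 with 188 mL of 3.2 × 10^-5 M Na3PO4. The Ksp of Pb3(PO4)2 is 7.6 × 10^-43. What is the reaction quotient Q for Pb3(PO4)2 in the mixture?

Total volume = 18.3 + 188 = 206.3 mL.
[Pb^2+] = 8.6 × 10^-3 × (18.3/206.3) = 7.63 × 10^-4 M
[PO4^3-] = 3.2 × 10^-5 × (188/206.3) = 2.92 x 10^-5 M
Pb3(PO4)2(s) <=> 3 Pb^2+(aq) + 2 PO4^3-(aq), so Q = [Pb^2+]^3[PO4^3-]^2
Q = (7.63 × 10^-4)^3(2.92 × 10^-5)^2 = 3.8 x 10^-19
Q > Ksp, so Pb3(PO4)2 will precipitate.

Q = 3.8 × 10^-19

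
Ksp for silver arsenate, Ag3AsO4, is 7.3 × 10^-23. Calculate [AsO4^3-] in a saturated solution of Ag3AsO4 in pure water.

Ag3AsO4(s) <=> 3 Ag^+ + AsO4^3-
Ksp = [Ag^+]^3[AsO4^3-]
For each mole of Ag3AsO4 that dissolves: [Ag^+] = 3s, [AsO4^3-] = s.
Substituting: Ksp = (3s)^3s = 27s^4
s^4 = 7.3 × 10^-23 / 27, so s = 1.28 × 10^-6 M
[AsO4^3-] = s = 1.3 × 10^-6 M

[AsO4^3-] ≈ 1.3 x 10^-6 M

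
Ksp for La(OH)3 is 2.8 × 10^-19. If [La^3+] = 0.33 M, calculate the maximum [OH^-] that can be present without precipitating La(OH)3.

9.5e-7 M

La(OH)3(s) ⇌ La^3+(aq) + 3 OH^-(aq)
Ksp = [La^3+][OH^-]^3
Precipitation begins when Q = Ksp. With [La^3+] = 0.33 M:
2.8 × 10^-19 = (0.33) × [OH^-]^3
[OH^-] = (2.8 × 10^-19 / 3.3 x 10^-1)^(1/3) = 9.5 × 10^-7 M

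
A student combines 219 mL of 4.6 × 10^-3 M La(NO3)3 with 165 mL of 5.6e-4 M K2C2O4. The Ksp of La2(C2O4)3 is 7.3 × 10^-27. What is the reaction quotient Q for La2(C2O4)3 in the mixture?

Q ≈ 9.6e-17

Total volume = 219 + 165 = 384 mL.
[La^3+] = 4.6 x 10^-3 × (219/384) = 2.62 x 10^-3 M
[C2O4^2-] = 5.6 x 10^-4 × (165/384) = 2.41 x 10^-4 M
La2(C2O4)3(s) ⇌ 2 La^3+ + 3 C2O4^2-, so Q = [La^3+]^2[C2O4^2-]^3
Q = (2.62 x 10^-3)^2(2.41 x 10^-4)^3 = 9.6 x 10^-17
Q > Ksp, so La2(C2O4)3 will precipitate.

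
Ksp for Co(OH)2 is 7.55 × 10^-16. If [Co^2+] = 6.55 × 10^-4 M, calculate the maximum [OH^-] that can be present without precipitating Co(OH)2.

[OH^-] = 1.07 × 10^-6 M

Co(OH)2(s) ⇌ Co^2+(aq) + 2 OH^-(aq)
Ksp = [Co^2+][OH^-]^2
Precipitation begins when Q = Ksp. With [Co^2+] = 6.55 × 10^-4 M:
7.55 × 10^-16 = (6.55 × 10^-4) × [OH^-]^2
[OH^-] = (7.55 × 10^-16 / 6.55 × 10^-4)^(1/2) = 1.07 x 10^-6 M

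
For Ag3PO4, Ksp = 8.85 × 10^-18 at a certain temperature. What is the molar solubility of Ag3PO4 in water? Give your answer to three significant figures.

Ag3PO4(s) ⇌ 3 Ag^+(aq) + PO4^3-(aq)
Ksp = [Ag^+]^3[PO4^3-]
Let s = molar solubility. Then [Ag^+] = 3s and [PO4^3-] = s.
Substituting: Ksp = (3s)^3s = 27s^4
s = (8.85 × 10^-18 / 27)^(1/4) = 2.39 × 10^-5 M

2.39 x 10^-5 M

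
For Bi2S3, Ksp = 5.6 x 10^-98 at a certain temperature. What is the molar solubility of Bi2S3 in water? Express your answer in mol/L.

s = 1.4 × 10^-20 M

Bi2S3(s) ⇌ 2 Bi^3+ + 3 S^2-
Ksp = [Bi^3+]^2[S^2-]^3
If s mol/L of Bi2S3 dissolves, [Bi^3+] = 2s and [S^2-] = 3s.
Substituting: Ksp = (2s)^2(3s)^3 = 108s^5
Solving, s = (5.6 x 10^-98/108)^(1/5) = 1.4 × 10^-20 M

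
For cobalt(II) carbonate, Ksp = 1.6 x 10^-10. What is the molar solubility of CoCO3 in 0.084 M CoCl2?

CoCO3(s) ⇌ Co^2+(aq) + CO3^2-(aq)
Ksp = [Co^2+][CO3^2-]
If s mol/L dissolves here, [Co^2+] = 0.084 + s ≈ 0.084, [CO3^2-] = s (Ksp is small, so little additional dissolves).
Ksp ≈ 0.084 × s
s = 1.9 × 10^-9 M
Check: s = 1.9 × 10^-9 ≪ 0.084, so the approximation is valid.

1.9 × 10^-9 M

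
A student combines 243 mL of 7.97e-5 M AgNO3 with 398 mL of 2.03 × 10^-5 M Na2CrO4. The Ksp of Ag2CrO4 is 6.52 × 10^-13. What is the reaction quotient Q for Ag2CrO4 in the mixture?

1.15 × 10^-14

Total volume = 243 + 398 = 641 mL.
[Ag^+] = 7.97 x 10^-5 × (243/641) = 3.021 x 10^-5 M
[CrO4^2-] = 2.03 × 10^-5 × (398/641) = 1.260 x 10^-5 M
Ag2CrO4(s) ⇌ 2 Ag^+(aq) + CrO4^2-(aq), so Q = [Ag^+]^2[CrO4^2-]
Q = (3.021 × 10^-5)^2(1.260 × 10^-5) = 1.15 x 10^-14
Q < Ksp, so no precipitate of Ag2CrO4 forms.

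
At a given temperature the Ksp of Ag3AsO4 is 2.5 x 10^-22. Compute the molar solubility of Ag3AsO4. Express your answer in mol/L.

s = 1.7 x 10^-6 M

Ag3AsO4(s) <=> 3 Ag^+(aq) + AsO4^3-(aq)
Ksp = [Ag^+]^3[AsO4^3-]
With molar solubility s: [Ag^+] = 3s, [AsO4^3-] = s.
Substituting: Ksp = (3s)^3s = 27s^4
s = (2.5 x 10^-22 / 27)^(1/4) = 1.7 x 10^-6 M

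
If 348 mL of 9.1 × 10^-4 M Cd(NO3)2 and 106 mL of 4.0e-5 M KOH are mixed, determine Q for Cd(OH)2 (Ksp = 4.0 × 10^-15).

6.1e-14

Total volume = 348 + 106 = 454 mL.
[Cd^2+] = 9.1 × 10^-4 × (348/454) = 6.98 × 10^-4 M
[OH^-] = 4.0 × 10^-5 × (106/454) = 9.34 × 10^-6 M
Cd(OH)2(s) ⇌ Cd^2+ + 2 OH^-, so Q = [Cd^2+][OH^-]^2
Q = (6.98 × 10^-4)(9.34 x 10^-6)^2 = 6.1 x 10^-14
Q > Ksp, so Cd(OH)2 will precipitate.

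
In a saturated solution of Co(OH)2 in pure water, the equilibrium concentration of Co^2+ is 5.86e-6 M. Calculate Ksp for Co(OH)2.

8.05e-16

Co(OH)2(s) ⇌ Co^2+ + 2 OH^-
Stoichiometry gives [OH^-] = (2/1)[Co^2+] = 1.172 × 10^-5 M.
Ksp = [Co^2+][OH^-]^2
Ksp = 5.86 × 10^-6 × (1.172 × 10^-5)^2 = 8.05 × 10^-16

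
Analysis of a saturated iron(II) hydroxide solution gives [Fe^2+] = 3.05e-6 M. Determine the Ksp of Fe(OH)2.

Fe(OH)2(s) <=> Fe^2+ + 2 OH^-
Stoichiometry gives [OH^-] = (2/1)[Fe^2+] = 6.100 × 10^-6 M.
Ksp = [Fe^2+][OH^-]^2
Ksp = 3.05 × 10^-6 × (6.100 x 10^-6)^2 = 1.13 × 10^-16

1.13 × 10^-16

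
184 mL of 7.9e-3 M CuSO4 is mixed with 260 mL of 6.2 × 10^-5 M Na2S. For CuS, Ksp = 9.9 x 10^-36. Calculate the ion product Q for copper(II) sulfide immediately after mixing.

Q ≈ 1.2e-7

Total volume = 184 + 260 = 444 mL.
[Cu^2+] = 7.9 × 10^-3 × (184/444) = 3.27 x 10^-3 M
[S^2-] = 6.2 x 10^-5 × (260/444) = 3.63 x 10^-5 M
CuS(s) ⇌ Cu^2+(aq) + S^2-(aq), so Q = [Cu^2+][S^2-]
Q = (3.27 × 10^-3)(3.63 × 10^-5) = 1.2 × 10^-7
Q > Ksp, so CuS will precipitate.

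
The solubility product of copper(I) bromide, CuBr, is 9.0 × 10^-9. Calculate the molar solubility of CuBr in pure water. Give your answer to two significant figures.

CuBr(s) ⇌ Cu^+ + Br^-
Ksp = [Cu^+][Br^-]
For each mole of CuBr that dissolves: [Cu^+] = s, [Br^-] = s.
Ksp = s^2
s = (9.0 × 10^-9)^(1/2) = 9.5 × 10^-5 M

s = 9.5e-5 M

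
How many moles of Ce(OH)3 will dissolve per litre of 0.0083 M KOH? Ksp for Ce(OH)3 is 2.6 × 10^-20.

Ce(OH)3(s) ⇌ Ce^3+(aq) + 3 OH^-(aq)
Ksp = [Ce^3+][OH^-]^3
If s mol/L dissolves here, [Ce^3+] = s, [OH^-] = 0.0083 + 3s ≈ 0.0083 (common-ion effect: OH^- is already 0.0083 M).
Ksp ≈ s × (0.0083)^3
s = 4.5 x 10^-14 M
Check: 3s = 1.4 × 10^-13 ≪ 0.0083, so the approximation is valid.

s = 4.5e-14 M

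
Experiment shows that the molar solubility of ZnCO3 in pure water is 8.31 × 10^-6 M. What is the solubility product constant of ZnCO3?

ZnCO3(s) ⇌ Zn^2+ + CO3^2-
If s mol/L of ZnCO3 dissolves, [Zn^2+] = s and [CO3^2-] = s.
Ksp = [Zn^2+][CO3^2-]
Ksp = s^2
With s = 8.31 × 10^-6: Ksp = 6.91 × 10^-11

Ksp ≈ 6.91 × 10^-11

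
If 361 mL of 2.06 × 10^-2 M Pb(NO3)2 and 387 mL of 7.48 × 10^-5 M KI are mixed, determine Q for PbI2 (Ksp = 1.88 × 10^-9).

Q ≈ 1.49 × 10^-11

Total volume = 361 + 387 = 748 mL.
[Pb^2+] = 2.06 × 10^-2 × (361/748) = 9.942 x 10^-3 M
[I^-] = 7.48 × 10^-5 × (387/748) = 3.870 × 10^-5 M
PbI2(s) ⇌ Pb^2+(aq) + 2 I^-(aq), so Q = [Pb^2+][I^-]^2
Q = (9.942 × 10^-3)(3.870 × 10^-5)^2 = 1.49 × 10^-11
Q < Ksp, so no precipitate of PbI2 forms.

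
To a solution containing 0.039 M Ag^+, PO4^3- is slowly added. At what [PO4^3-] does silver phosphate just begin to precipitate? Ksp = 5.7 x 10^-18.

[PO4^3-] ≈ 9.6e-14 M

Ag3PO4(s) ⇌ 3 Ag^+(aq) + PO4^3-(aq)
Ksp = [Ag^+]^3[PO4^3-]
Precipitation begins when Q = Ksp. With [Ag^+] = 0.039 M:
5.7 x 10^-18 = (0.039)^3 × [PO4^3-]
[PO4^3-] = (5.7 x 10^-18 / 5.93 × 10^-5) = 9.6 x 10^-14 M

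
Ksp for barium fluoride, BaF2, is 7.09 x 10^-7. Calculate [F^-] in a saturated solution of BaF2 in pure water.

BaF2(s) ⇌ Ba^2+ + 2 F^-
Ksp = [Ba^2+][F^-]^2
Let s = molar solubility. Then [Ba^2+] = s and [F^-] = 2s.
Substituting: Ksp = s(2s)^2 = 4s^3
s^3 = 7.09 x 10^-7 / 4, so s = 5.617 × 10^-3 M
[F^-] = 2s = 1.12 × 10^-2 M

1.12 × 10^-2 M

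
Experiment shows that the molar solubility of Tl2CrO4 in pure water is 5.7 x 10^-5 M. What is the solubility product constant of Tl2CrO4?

Ksp ≈ 7.4 × 10^-13

Tl2CrO4(s) ⇌ 2 Tl^+(aq) + CrO4^2-(aq)
Let s = molar solubility. Then [Tl^+] = 2s and [CrO4^2-] = s.
Ksp = [Tl^+]^2[CrO4^2-]
So Ksp = (2s)^2 × s = 4s^3
With s = 5.7 x 10^-5: Ksp = 7.4 x 10^-13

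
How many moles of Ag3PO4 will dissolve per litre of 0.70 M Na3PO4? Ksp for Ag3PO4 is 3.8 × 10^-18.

Ag3PO4(s) ⇌ 3 Ag^+ + PO4^3-
Ksp = [Ag^+]^3[PO4^3-]
Let s be the molar solubility in this solution. [Ag^+] = 3s, [PO4^3-] = 0.70 + s ≈ 0.70 (common-ion effect: PO4^3- is already 0.70 M).
Ksp ≈ (3s)^3 × 0.70
s = 5.9 × 10^-7 M
Check: s = 5.9 × 10^-7 ≪ 0.70, so the approximation is valid.

s = 5.9 x 10^-7 M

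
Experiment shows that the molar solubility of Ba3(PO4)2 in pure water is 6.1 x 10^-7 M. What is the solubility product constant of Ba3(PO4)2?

Ksp ≈ 9.1e-30

Ba3(PO4)2(s) ⇌ 3 Ba^2+ + 2 PO4^3-
Let s = molar solubility. Then [Ba^2+] = 3s and [PO4^3-] = 2s.
Ksp = [Ba^2+]^3[PO4^3-]^2
So Ksp = (3s)^3 × (2s)^2 = 108s^5
With s = 6.1 x 10^-7: Ksp = 9.1 x 10^-30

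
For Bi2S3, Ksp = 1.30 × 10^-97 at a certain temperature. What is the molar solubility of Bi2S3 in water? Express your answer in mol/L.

Bi2S3(s) <=> 2 Bi^3+ + 3 S^2-
Ksp = [Bi^3+]^2[S^2-]^3
For each mole of Bi2S3 that dissolves: [Bi^3+] = 2s, [S^2-] = 3s.
Substituting: Ksp = (2s)^2(3s)^3 = 108s^5
s^5 = 1.30 × 10^-97 / 108, so s = 1.64 x 10^-20 M

s ≈ 1.64 × 10^-20 M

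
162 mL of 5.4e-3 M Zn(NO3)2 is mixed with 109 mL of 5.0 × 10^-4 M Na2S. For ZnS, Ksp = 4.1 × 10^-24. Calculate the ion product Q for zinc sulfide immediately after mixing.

Total volume = 162 + 109 = 271 mL.
[Zn^2+] = 5.4 × 10^-3 × (162/271) = 3.23 x 10^-3 M
[S^2-] = 5.0 x 10^-4 × (109/271) = 2.01 x 10^-4 M
ZnS(s) <=> Zn^2+ + S^2-, so Q = [Zn^2+][S^2-]
Q = (3.23 × 10^-3)(2.01 × 10^-4) = 6.5 × 10^-7
Q > Ksp, so ZnS will precipitate.

Q = 6.5 × 10^-7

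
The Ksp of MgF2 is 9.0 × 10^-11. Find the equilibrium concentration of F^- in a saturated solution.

MgF2(s) <=> Mg^2+ + 2 F^-
Ksp = [Mg^2+][F^-]^2
Let s = molar solubility. Then [Mg^2+] = s and [F^-] = 2s.
Substituting: Ksp = s(2s)^2 = 4s^3
s^3 = 9.0 × 10^-11 / 4, so s = 2.82 × 10^-4 M
[F^-] = 2s = 5.6 × 10^-4 M

[F^-] ≈ 5.6e-4 M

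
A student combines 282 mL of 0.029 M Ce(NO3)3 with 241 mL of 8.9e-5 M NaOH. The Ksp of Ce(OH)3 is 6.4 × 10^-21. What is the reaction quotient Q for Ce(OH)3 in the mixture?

Total volume = 282 + 241 = 523 mL.
[Ce^3+] = 2.9 × 10^-2 × (282/523) = 1.56 x 10^-2 M
[OH^-] = 8.9 × 10^-5 × (241/523) = 4.10 x 10^-5 M
Ce(OH)3(s) ⇌ Ce^3+ + 3 OH^-, so Q = [Ce^3+][OH^-]^3
Q = (1.56 × 10^-2)(4.10 × 10^-5)^3 = 1.1 x 10^-15
Q > Ksp, so Ce(OH)3 will precipitate.

1.1 x 10^-15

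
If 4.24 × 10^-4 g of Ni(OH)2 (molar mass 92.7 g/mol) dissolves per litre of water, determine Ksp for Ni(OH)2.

Ksp ≈ 3.83 × 10^-16

Molar solubility s = (4.24 × 10^-4 g/L) / (92.7 g/mol) = 4.574 × 10^-6 M.
Ni(OH)2(s) ⇌ Ni^2+(aq) + 2 OH^-(aq)
If s mol/L of Ni(OH)2 dissolves, [Ni^2+] = s and [OH^-] = 2s.
Ksp = [Ni^2+][OH^-]^2
Ksp = s(2s)^2 = 4s^3
Ksp = 4 × (4.574 x 10^-6)^3 = 3.83 x 10^-16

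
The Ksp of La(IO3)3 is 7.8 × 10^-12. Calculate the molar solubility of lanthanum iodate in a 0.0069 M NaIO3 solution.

s ≈ 2.4 x 10^-5 M

La(IO3)3(s) ⇌ La^3+(aq) + 3 IO3^-(aq)
Ksp = [La^3+][IO3^-]^3
Let s = moles of La(IO3)3 that dissolve per litre. [La^3+] = s, [IO3^-] = 0.0069 + 3s ≈ 0.0069 (since IO3^- from NaIO3 dominates).
Ksp ≈ s × (0.0069)^3
s = 2.4 x 10^-5 M
Check: 3s = 7.1 × 10^-5 ≪ 0.0069, so the approximation is valid.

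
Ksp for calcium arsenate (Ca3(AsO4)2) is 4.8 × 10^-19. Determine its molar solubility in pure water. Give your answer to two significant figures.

s = 8.5 x 10^-5 M

Ca3(AsO4)2(s) <=> 3 Ca^2+(aq) + 2 AsO4^3-(aq)
Ksp = [Ca^2+]^3[AsO4^3-]^2
Let s = molar solubility. Then [Ca^2+] = 3s and [AsO4^3-] = 2s.
Ksp = (3s)^3(2s)^2 = 108s^5
s = (4.8 × 10^-19 / 108)^(1/5) = 8.5 x 10^-5 M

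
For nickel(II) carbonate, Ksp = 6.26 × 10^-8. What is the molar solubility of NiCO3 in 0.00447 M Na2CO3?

1.40 x 10^-5 M

NiCO3(s) ⇌ Ni^2+ + CO3^2-
Ksp = [Ni^2+][CO3^2-]
Let s = moles of NiCO3 that dissolve per litre. [Ni^2+] = s, [CO3^2-] = 0.00447 + s ≈ 0.00447 (common-ion effect: CO3^2- is already 0.00447 M).
Ksp ≈ s × 0.00447
s = 1.40 x 10^-5 M
Check: s = 1.4 × 10^-5 ≪ 0.00447, so the approximation is valid.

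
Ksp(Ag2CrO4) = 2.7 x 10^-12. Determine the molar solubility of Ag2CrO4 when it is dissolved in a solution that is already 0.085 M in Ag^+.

3.7e-10 M

Ag2CrO4(s) <=> 2 Ag^+(aq) + CrO4^2-(aq)
Ksp = [Ag^+]^2[CrO4^2-]
Let s = moles of Ag2CrO4 that dissolve per litre. [Ag^+] = 0.085 + 2s ≈ 0.085, [CrO4^2-] = s (Ksp is small, so little additional dissolves).
Ksp ≈ (0.085)^2 × s
s = 3.7 x 10^-10 M
Check: 2s = 7.5 x 10^-10 ≪ 0.085, so the approximation is valid.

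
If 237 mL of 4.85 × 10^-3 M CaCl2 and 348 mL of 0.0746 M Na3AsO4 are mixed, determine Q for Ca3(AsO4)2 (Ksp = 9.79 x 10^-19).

Total volume = 237 + 348 = 585 mL.
[Ca^2+] = 4.85 x 10^-3 × (237/585) = 1.965 × 10^-3 M
[AsO4^3-] = 7.46 × 10^-2 × (348/585) = 4.438 x 10^-2 M
Ca3(AsO4)2(s) ⇌ 3 Ca^2+ + 2 AsO4^3-, so Q = [Ca^2+]^3[AsO4^3-]^2
Q = (1.965 × 10^-3)^3(4.438 × 10^-2)^2 = 1.49 × 10^-11
Q > Ksp, so Ca3(AsO4)2 will precipitate.

1.49 × 10^-11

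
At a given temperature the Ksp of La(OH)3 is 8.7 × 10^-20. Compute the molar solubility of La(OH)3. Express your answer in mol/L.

s ≈ 7.5e-6 M

La(OH)3(s) ⇌ La^3+ + 3 OH^-
Ksp = [La^3+][OH^-]^3
For each mole of La(OH)3 that dissolves: [La^3+] = s, [OH^-] = 3s.
Ksp = s(3s)^3 = 27s^4
s = (8.7 × 10^-20 / 27)^(1/4) = 7.5 x 10^-6 M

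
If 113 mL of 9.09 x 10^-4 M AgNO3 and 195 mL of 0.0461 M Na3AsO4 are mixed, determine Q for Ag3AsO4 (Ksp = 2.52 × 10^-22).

Total volume = 113 + 195 = 308 mL.
[Ag^+] = 9.09 x 10^-4 × (113/308) = 3.335 × 10^-4 M
[AsO4^3-] = 4.61 x 10^-2 × (195/308) = 2.919 × 10^-2 M
Ag3AsO4(s) ⇌ 3 Ag^+ + AsO4^3-, so Q = [Ag^+]^3[AsO4^3-]
Q = (3.335 × 10^-4)^3(2.919 × 10^-2) = 1.08 × 10^-12
Q > Ksp, so Ag3AsO4 will precipitate.

1.08 × 10^-12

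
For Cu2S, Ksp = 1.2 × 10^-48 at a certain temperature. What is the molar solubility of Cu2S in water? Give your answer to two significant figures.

6.7 x 10^-17 M

Cu2S(s) <=> 2 Cu^+ + S^2-
Ksp = [Cu^+]^2[S^2-]
Let s = molar solubility. Then [Cu^+] = 2s and [S^2-] = s.
Ksp = (2s)^2s = 4s^3
s = (1.2 × 10^-48 / 4)^(1/3) = 6.7 × 10^-17 M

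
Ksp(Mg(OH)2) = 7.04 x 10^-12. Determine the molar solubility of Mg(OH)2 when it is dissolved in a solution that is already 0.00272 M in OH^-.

Mg(OH)2(s) <=> Mg^2+(aq) + 2 OH^-(aq)
Ksp = [Mg^2+][OH^-]^2
Let s be the molar solubility in this solution. [Mg^2+] = s, [OH^-] = 0.00272 + 2s ≈ 0.00272 (common-ion effect: OH^- is already 0.00272 M).
Ksp ≈ s × (0.00272)^2
s = 9.52 × 10^-7 M
Check: 2s = 1.9 x 10^-6 ≪ 0.00272, so the approximation is valid.

9.52 × 10^-7 M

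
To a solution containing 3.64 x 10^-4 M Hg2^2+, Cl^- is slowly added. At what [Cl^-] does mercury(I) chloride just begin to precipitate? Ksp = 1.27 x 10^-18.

[Cl^-] = 5.91 × 10^-8 M

Hg2Cl2(s) <=> Hg2^2+ + 2 Cl^-
Ksp = [Hg2^2+][Cl^-]^2
Precipitation begins when Q = Ksp. With [Hg2^2+] = 3.64 x 10^-4 M:
1.27 x 10^-18 = (3.64 x 10^-4) × [Cl^-]^2
[Cl^-] = (1.27 x 10^-18 / 3.64 × 10^-4)^(1/2) = 5.91 × 10^-8 M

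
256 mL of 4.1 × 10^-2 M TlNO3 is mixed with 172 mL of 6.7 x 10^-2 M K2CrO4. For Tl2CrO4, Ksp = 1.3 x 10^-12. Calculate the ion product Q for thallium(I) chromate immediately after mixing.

Total volume = 256 + 172 = 428 mL.
[Tl^+] = 4.1 × 10^-2 × (256/428) = 2.45 x 10^-2 M
[CrO4^2-] = 6.7 × 10^-2 × (172/428) = 2.69 × 10^-2 M
Tl2CrO4(s) <=> 2 Tl^+ + CrO4^2-, so Q = [Tl^+]^2[CrO4^2-]
Q = (2.45 × 10^-2)^2(2.69 × 10^-2) = 1.6 x 10^-5
Q > Ksp, so Tl2CrO4 will precipitate.

Q = 1.6e-5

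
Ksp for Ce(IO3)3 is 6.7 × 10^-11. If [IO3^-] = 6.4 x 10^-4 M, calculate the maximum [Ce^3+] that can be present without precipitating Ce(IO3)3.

Ce(IO3)3(s) <=> Ce^3+(aq) + 3 IO3^-(aq)
Ksp = [Ce^3+][IO3^-]^3
Precipitation begins when Q = Ksp. With [IO3^-] = 6.4 x 10^-4 M:
6.7 × 10^-11 = (6.4 x 10^-4)^3 × [Ce^3+]
[Ce^3+] = (6.7 × 10^-11 / 2.62 × 10^-10) = 2.6 × 10^-1 M

[Ce^3+] ≈ 0.26 M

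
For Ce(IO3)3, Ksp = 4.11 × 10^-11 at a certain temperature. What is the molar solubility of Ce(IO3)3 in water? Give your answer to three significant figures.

Ce(IO3)3(s) <=> Ce^3+ + 3 IO3^-
Ksp = [Ce^3+][IO3^-]^3
Let s = molar solubility. Then [Ce^3+] = s and [IO3^-] = 3s.
Substituting: Ksp = s(3s)^3 = 27s^4
s = (4.11 × 10^-11 / 27)^(1/4) = 1.11 × 10^-3 M

s ≈ 1.11e-3 M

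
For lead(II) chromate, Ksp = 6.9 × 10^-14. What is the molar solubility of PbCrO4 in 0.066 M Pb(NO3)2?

s = 1.0 x 10^-12 M

PbCrO4(s) <=> Pb^2+ + CrO4^2-
Ksp = [Pb^2+][CrO4^2-]
Let s = moles of PbCrO4 that dissolve per litre. [Pb^2+] = 0.066 + s ≈ 0.066, [CrO4^2-] = s (Ksp is small, so little additional dissolves).
Ksp ≈ 0.066 × s
s = 1.0 × 10^-12 M
Check: s = 1.0 × 10^-12 ≪ 0.066, so the approximation is valid.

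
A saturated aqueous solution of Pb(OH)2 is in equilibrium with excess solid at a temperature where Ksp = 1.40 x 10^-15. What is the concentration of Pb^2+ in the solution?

[Pb^2+] = 7.05e-6 M

Pb(OH)2(s) ⇌ Pb^2+(aq) + 2 OH^-(aq)
Ksp = [Pb^2+][OH^-]^2
Let s = molar solubility. Then [Pb^2+] = s and [OH^-] = 2s.
Ksp = s(2s)^2 = 4s^3
s^3 = 1.40 x 10^-15 / 4, so s = 7.047 x 10^-6 M
[Pb^2+] = s = 7.05 × 10^-6 M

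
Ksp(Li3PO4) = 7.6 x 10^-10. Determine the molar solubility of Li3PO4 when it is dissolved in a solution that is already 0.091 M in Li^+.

Li3PO4(s) <=> 3 Li^+(aq) + PO4^3-(aq)
Ksp = [Li^+]^3[PO4^3-]
Let s = moles of Li3PO4 that dissolve per litre. [Li^+] = 0.091 + 3s ≈ 0.091, [PO4^3-] = s (since the Li^+ already present dominates).
Ksp ≈ (0.091)^3 × s
s = 1.0 × 10^-6 M
Check: 3s = 3.0 x 10^-6 ≪ 0.091, so the approximation is valid.

1.0 x 10^-6 M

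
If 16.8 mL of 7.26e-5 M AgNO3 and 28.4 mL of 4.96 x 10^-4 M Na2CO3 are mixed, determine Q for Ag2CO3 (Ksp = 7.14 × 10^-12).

2.27 x 10^-13

Total volume = 16.8 + 28.4 = 45.2 mL.
[Ag^+] = 7.26 × 10^-5 × (16.8/45.2) = 2.698 × 10^-5 M
[CO3^2-] = 4.96 x 10^-4 × (28.4/45.2) = 3.116 x 10^-4 M
Ag2CO3(s) ⇌ 2 Ag^+(aq) + CO3^2-(aq), so Q = [Ag^+]^2[CO3^2-]
Q = (2.698 × 10^-5)^2(3.116 × 10^-4) = 2.27 × 10^-13
Q < Ksp, so no precipitate of Ag2CO3 forms.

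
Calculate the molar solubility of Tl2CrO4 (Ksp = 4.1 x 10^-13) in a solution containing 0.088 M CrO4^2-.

s ≈ 1.1 × 10^-6 M

Tl2CrO4(s) <=> 2 Tl^+ + CrO4^2-
Ksp = [Tl^+]^2[CrO4^2-]
Let s = moles of Tl2CrO4 that dissolve per litre. [Tl^+] = 2s, [CrO4^2-] = 0.088 + s ≈ 0.088 (Ksp is small, so little additional dissolves).
Ksp ≈ (2s)^2 × 0.088
s = 1.1 × 10^-6 M
Check: s = 1.1 x 10^-6 ≪ 0.088, so the approximation is valid.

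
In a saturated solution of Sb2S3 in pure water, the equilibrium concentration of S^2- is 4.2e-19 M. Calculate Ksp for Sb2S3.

Ksp = 5.8 × 10^-93

Sb2S3(s) <=> 2 Sb^3+(aq) + 3 S^2-(aq)
Stoichiometry gives [Sb^3+] = (2/3)[S^2-] = 2.80 × 10^-19 M.
Ksp = [Sb^3+]^2[S^2-]^3
Ksp = (2.80 × 10^-19)^2 × (4.2 x 10^-19)^3 = 5.8 × 10^-93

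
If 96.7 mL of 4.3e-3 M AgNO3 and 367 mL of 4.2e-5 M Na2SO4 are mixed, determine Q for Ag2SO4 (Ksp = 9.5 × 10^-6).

Q = 2.7e-11

Total volume = 96.7 + 367 = 463.7 mL.
[Ag^+] = 4.3 × 10^-3 × (96.7/463.7) = 8.97 x 10^-4 M
[SO4^2-] = 4.2 × 10^-5 × (367/463.7) = 3.32 x 10^-5 M
Ag2SO4(s) ⇌ 2 Ag^+ + SO4^2-, so Q = [Ag^+]^2[SO4^2-]
Q = (8.97 x 10^-4)^2(3.32 × 10^-5) = 2.7 x 10^-11
Q < Ksp, so no precipitate of Ag2SO4 forms.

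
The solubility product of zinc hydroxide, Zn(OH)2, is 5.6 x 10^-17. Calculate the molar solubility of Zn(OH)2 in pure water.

s ≈ 2.4 x 10^-6 M

Zn(OH)2(s) ⇌ Zn^2+ + 2 OH^-
Ksp = [Zn^2+][OH^-]^2
With molar solubility s: [Zn^2+] = s, [OH^-] = 2s.
Substituting: Ksp = s(2s)^2 = 4s^3
Solving, s = (5.6 x 10^-17/4)^(1/3) = 2.4 x 10^-6 M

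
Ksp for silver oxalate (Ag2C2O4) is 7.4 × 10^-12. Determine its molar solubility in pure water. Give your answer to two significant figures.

Ag2C2O4(s) ⇌ 2 Ag^+(aq) + C2O4^2-(aq)
Ksp = [Ag^+]^2[C2O4^2-]
With molar solubility s: [Ag^+] = 2s, [C2O4^2-] = s.
Substituting: Ksp = (2s)^2s = 4s^3
s^3 = 7.4 × 10^-12 / 4, so s = 1.2 × 10^-4 M

1.2 x 10^-4 M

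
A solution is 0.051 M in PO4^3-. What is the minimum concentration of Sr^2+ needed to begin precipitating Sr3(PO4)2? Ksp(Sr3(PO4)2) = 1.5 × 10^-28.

Sr3(PO4)2(s) <=> 3 Sr^2+ + 2 PO4^3-
Ksp = [Sr^2+]^3[PO4^3-]^2
Precipitation begins when Q = Ksp. With [PO4^3-] = 0.051 M:
1.5 × 10^-28 = (0.051)^2 × [Sr^2+]^3
[Sr^2+] = (1.5 × 10^-28 / 2.60 × 10^-3)^(1/3) = 3.9 × 10^-9 M

3.9 × 10^-9 M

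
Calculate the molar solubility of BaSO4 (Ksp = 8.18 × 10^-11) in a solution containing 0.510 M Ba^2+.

BaSO4(s) <=> Ba^2+ + SO4^2-
Ksp = [Ba^2+][SO4^2-]
Let s = moles of BaSO4 that dissolve per litre. [Ba^2+] = 0.510 + s ≈ 0.510, [SO4^2-] = s (since the Ba^2+ already present dominates).
Ksp ≈ 0.510 × s
s = 1.60 × 10^-10 M
Check: s = 1.6 × 10^-10 ≪ 0.510, so the approximation is valid.

s ≈ 1.60e-10 M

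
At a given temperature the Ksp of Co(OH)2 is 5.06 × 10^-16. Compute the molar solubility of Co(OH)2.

5.02 x 10^-6 M

Co(OH)2(s) ⇌ Co^2+ + 2 OH^-
Ksp = [Co^2+][OH^-]^2
For each mole of Co(OH)2 that dissolves: [Co^2+] = s, [OH^-] = 2s.
So Ksp = s × (2s)^2 = 4s^3
Solving, s = (5.06 × 10^-16/4)^(1/3) = 5.02 × 10^-6 M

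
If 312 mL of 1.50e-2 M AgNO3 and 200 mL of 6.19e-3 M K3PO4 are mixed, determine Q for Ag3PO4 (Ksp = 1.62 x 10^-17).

Q ≈ 1.85 × 10^-9

Total volume = 312 + 200 = 512 mL.
[Ag^+] = 1.50 × 10^-2 × (312/512) = 9.141 × 10^-3 M
[PO4^3-] = 6.19 x 10^-3 × (200/512) = 2.418 × 10^-3 M
Ag3PO4(s) <=> 3 Ag^+(aq) + PO4^3-(aq), so Q = [Ag^+]^3[PO4^3-]
Q = (9.141 × 10^-3)^3(2.418 × 10^-3) = 1.85 x 10^-9
Q > Ksp, so Ag3PO4 will precipitate.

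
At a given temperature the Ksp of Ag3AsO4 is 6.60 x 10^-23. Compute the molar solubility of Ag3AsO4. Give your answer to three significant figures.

1.25 × 10^-6 M

Ag3AsO4(s) <=> 3 Ag^+ + AsO4^3-
Ksp = [Ag^+]^3[AsO4^3-]
If s mol/L of Ag3AsO4 dissolves, [Ag^+] = 3s and [AsO4^3-] = s.
Ksp = (3s)^3s = 27s^4
s^4 = 6.60 x 10^-23 / 27, so s = 1.25 x 10^-6 M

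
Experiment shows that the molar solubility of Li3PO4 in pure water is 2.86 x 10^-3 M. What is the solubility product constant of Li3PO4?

Ksp = 1.81 × 10^-9

Li3PO4(s) ⇌ 3 Li^+(aq) + PO4^3-(aq)
Let s = molar solubility. Then [Li^+] = 3s and [PO4^3-] = s.
Ksp = [Li^+]^3[PO4^3-]
So Ksp = (3s)^3 × s = 27s^4
With s = 2.86 x 10^-3: Ksp = 1.81 × 10^-9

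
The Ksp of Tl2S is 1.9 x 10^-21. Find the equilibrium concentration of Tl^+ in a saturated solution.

1.6 x 10^-7 M

Tl2S(s) <=> 2 Tl^+ + S^2-
Ksp = [Tl^+]^2[S^2-]
If s mol/L of Tl2S dissolves, [Tl^+] = 2s and [S^2-] = s.
Substituting: Ksp = (2s)^2s = 4s^3
s = (1.9 x 10^-21 / 4)^(1/3) = 7.80 × 10^-8 M
[Tl^+] = 2s = 1.6 × 10^-7 M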